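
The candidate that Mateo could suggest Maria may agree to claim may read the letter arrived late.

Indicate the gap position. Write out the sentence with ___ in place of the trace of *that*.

The filler 'that' is interpreted as the subject of the clause embedded under 'claim'. The gap is right after 'claim'.

The candidate that Mateo could suggest Maria may agree to claim ___ may read the letter arrived late.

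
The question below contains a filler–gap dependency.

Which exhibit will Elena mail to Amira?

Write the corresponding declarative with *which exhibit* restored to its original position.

'which exhibit' is the direct object of 'mail'. It moves to the left edge, and the trace sits right after 'mail':
Which exhibit will Elena mail ___ to Amira?

Elena will mail which exhibit to Amira.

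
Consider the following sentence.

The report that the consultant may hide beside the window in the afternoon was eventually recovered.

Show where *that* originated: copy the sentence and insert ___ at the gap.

The filler 'that' is interpreted as the direct object of 'hide'. The gap is right after 'hide'.

The report that the consultant may hide ___ beside the window in the afternoon was eventually recovered.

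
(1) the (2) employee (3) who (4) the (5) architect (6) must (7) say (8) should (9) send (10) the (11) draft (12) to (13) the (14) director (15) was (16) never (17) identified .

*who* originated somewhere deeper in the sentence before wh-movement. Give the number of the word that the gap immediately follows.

7

The filler 'who' is interpreted as the subject of the clause embedded under 'say'. It moves to the left edge, and the trace sits right after 'say':
The employee who the architect must say ___ should send the draft to the director was never identified.
'say' is word 7.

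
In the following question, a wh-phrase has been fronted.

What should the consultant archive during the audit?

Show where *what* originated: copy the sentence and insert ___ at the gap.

Before movement: The consultant should archive what during the audit.
'what' is the direct object of 'archive'. The gap is right after 'archive'.

What should the consultant archive ___ during the audit?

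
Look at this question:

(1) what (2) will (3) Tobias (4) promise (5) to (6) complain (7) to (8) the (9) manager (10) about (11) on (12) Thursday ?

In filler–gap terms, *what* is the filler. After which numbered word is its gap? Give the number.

10

In situ: Tobias will promise to complain to the manager about what on Thursday.
'what' functions as the object of the preposition 'about'. Wh-movement fronts it, leaving a gap right after 'about':
What will Tobias promise to complain to the manager about ___ on Thursday?
'about' is word 10.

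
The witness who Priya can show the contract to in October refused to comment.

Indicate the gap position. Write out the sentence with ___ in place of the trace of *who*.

'who' functions as the object of the preposition 'to' (recipient of 'show'). The gap is right after 'to'.

The witness who Priya can show the contract to ___ in October refused to comment.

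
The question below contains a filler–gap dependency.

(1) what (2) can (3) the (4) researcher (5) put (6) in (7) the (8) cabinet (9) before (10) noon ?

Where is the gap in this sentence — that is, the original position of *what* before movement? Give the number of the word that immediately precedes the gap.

Pre-movement form: The researcher can put what in the cabinet before noon.
'what' is the direct object of 'put'. It moves to the left edge, and the trace sits right after 'put':
What can the researcher put ___ in the cabinet before noon?
'put' is word 5.

5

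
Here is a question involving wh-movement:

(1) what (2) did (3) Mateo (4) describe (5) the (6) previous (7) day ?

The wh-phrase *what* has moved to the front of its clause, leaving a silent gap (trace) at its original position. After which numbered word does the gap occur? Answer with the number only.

Before movement: Mateo did describe what the previous day.
'what' functions as the direct object of 'describe'. It moves to the left edge, and the trace sits right after 'describe':
What did Mateo describe ___ the previous day?
'describe' is word 4.

4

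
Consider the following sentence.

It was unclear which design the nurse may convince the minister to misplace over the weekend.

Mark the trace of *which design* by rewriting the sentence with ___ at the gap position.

Before movement: The nurse may convince the minister to misplace which design over the weekend.
The filler 'which design' is interpreted as the direct object of 'misplace'. The gap is right after 'misplace'.

It was unclear which design the nurse may convince the minister to misplace ___ over the weekend.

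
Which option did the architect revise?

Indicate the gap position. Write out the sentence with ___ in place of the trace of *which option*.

Before movement: The architect did revise which option.
'which option' functions as the direct object of 'revise'. The gap is right after 'revise'.

Which option did the architect revise ___?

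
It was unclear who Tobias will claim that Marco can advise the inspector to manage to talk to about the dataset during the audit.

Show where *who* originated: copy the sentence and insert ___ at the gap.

It was unclear who Tobias will claim that Marco can advise the inspector to manage to talk to ___ about the dataset during the audit.

Before movement: Tobias will claim that Marco can advise the inspector to manage to talk to who about the dataset during the audit.
The filler 'who' is interpreted as the object of the preposition 'to'. The gap is right after 'to'.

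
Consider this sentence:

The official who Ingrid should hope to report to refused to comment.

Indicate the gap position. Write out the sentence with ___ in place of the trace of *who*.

The official who Ingrid should hope to report to ___ refused to comment.

The filler 'who' is interpreted as the object of the preposition 'to'. The gap is right after 'to'.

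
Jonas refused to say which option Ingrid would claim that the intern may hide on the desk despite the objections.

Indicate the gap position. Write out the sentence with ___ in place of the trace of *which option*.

Before movement: Ingrid would claim that the intern may hide which option on the desk despite the objections.
'which option' is the direct object of 'hide'. The gap is right after 'hide'.

Jonas refused to say which option Ingrid would claim that the intern may hide ___ on the desk despite the objections.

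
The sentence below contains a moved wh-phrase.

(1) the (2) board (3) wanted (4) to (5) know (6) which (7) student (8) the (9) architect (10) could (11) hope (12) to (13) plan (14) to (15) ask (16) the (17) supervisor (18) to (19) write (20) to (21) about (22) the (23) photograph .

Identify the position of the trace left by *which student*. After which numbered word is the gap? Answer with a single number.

Before movement: The architect could hope to plan to ask the supervisor to write to which student about the photograph.
'which student' functions as the object of the preposition 'to'. Wh-movement fronts it, leaving a gap right after 'to':
The board wanted to know which student the architect could hope to plan to ask the supervisor to write to ___ about the photograph.
'to' is word 20.

20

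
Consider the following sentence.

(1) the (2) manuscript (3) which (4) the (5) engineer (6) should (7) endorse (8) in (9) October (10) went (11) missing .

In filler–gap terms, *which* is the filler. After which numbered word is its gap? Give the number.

7

The filler 'which' is interpreted as the direct object of 'endorse'. Fronting leaves a gap immediately after 'endorse':
The manuscript which the engineer should endorse ___ in October went missing.
'endorse' is word 7.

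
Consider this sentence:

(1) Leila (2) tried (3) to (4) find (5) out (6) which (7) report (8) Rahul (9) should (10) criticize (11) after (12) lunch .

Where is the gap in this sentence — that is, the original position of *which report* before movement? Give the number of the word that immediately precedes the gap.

10

In situ: Rahul should criticize which report after lunch.
'which report' is the direct object of 'criticize'. Wh-movement fronts it, leaving a gap right after 'criticize':
Leila tried to find out which report Rahul should criticize ___ after lunch.
'criticize' is word 10.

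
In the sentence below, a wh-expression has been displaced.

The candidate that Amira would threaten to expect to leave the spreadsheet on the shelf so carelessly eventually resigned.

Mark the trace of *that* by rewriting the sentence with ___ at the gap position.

The candidate that Amira would threaten to expect ___ to leave the spreadsheet on the shelf so carelessly eventually resigned.

'that' is the direct object of 'expect'. The gap is right after 'expect'.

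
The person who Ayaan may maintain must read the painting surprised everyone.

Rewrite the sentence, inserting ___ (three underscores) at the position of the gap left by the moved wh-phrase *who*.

'who' is the subject of the clause embedded under 'maintain'. The gap is right after 'maintain'.

The person who Ayaan may maintain ___ must read the painting surprised everyone.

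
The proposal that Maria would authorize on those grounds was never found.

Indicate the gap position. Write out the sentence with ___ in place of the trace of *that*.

'that' functions as the direct object of 'authorize'. The gap is right after 'authorize'.

The proposal that Maria would authorize ___ on those grounds was never found.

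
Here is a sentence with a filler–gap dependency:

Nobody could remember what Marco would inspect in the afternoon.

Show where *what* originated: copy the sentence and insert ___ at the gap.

Nobody could remember what Marco would inspect ___ in the afternoon.

Before movement: Marco would inspect what in the afternoon.
The filler 'what' is interpreted as the direct object of 'inspect'. The gap is right after 'inspect'.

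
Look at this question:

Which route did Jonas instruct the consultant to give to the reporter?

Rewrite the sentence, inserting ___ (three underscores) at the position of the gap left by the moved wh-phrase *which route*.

Pre-movement form: Jonas did instruct the consultant to give which route to the reporter.
The filler 'which route' is interpreted as the direct object of 'give'. The gap is right after 'give'.

Which route did Jonas instruct the consultant to give ___ to the reporter?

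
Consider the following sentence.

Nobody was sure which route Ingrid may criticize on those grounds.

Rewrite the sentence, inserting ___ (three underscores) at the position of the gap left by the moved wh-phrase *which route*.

Pre-movement form: Ingrid may criticize which route on those grounds.
'which route' is the direct object of 'criticize'. The gap is right after 'criticize'.

Nobody was sure which route Ingrid may criticize ___ on those grounds.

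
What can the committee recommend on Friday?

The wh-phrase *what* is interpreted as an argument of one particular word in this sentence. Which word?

recommend

Before movement: The committee can recommend what on Friday.
'what' functions as the direct object of 'recommend'. Wh-movement fronts it, leaving a gap right after 'recommend':
What can the committee recommend ___ on Friday?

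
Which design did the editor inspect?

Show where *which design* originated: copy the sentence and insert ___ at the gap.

Which design did the editor inspect ___?

Before movement: The editor did inspect which design.
'which design' is the direct object of 'inspect'. The gap is right after 'inspect'.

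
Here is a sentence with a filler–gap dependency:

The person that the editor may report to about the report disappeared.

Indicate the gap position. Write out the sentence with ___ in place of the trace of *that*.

The filler 'that' is interpreted as the object of the preposition 'to'. The gap is right after 'to'.

The person that the editor may report to ___ about the report disappeared.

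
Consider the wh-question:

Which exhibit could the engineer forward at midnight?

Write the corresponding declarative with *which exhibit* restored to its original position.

'which exhibit' functions as the direct object of 'forward'. It moves to the left edge, and the trace sits right after 'forward':
Which exhibit could the engineer forward ___ at midnight?

The engineer could forward which exhibit at midnight.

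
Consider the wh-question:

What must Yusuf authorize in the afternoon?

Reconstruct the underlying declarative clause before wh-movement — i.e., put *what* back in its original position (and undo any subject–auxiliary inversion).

'what' functions as the direct object of 'authorize'. Fronting leaves a gap immediately after 'authorize':
What must Yusuf authorize ___ in the afternoon?

Yusuf must authorize what in the afternoon.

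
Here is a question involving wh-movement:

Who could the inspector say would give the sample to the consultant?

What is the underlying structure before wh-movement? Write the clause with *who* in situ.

The filler 'who' is interpreted as the subject of the clause embedded under 'say'. It moves to the left edge, and the trace sits right after 'say':
Who could the inspector say ___ would give the sample to the consultant?

The inspector could say who would give the sample to the consultant.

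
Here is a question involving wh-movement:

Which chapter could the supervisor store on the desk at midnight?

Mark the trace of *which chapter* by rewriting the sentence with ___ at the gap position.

In situ: The supervisor could store which chapter on the desk at midnight.
The filler 'which chapter' is interpreted as the direct object of 'store'. The gap is right after 'store'.

Which chapter could the supervisor store ___ on the desk at midnight?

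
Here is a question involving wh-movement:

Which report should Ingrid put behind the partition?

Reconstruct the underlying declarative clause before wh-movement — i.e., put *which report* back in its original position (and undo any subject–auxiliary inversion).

'which report' is the direct object of 'put'. Wh-movement fronts it, leaving a gap right after 'put':
Which report should Ingrid put ___ behind the partition?

Ingrid should put which report behind the partition.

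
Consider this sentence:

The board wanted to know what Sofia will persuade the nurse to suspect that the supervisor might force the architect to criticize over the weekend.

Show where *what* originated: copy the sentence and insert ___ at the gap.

Before movement: Sofia will persuade the nurse to suspect that the supervisor might force the architect to criticize what over the weekend.
The filler 'what' is interpreted as the direct object of 'criticize'. The gap is right after 'criticize'.

The board wanted to know what Sofia will persuade the nurse to suspect that the supervisor might force the architect to criticize ___ over the weekend.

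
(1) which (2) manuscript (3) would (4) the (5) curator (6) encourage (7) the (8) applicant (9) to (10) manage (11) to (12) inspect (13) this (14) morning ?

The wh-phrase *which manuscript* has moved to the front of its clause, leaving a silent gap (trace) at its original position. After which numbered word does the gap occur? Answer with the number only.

In situ: The curator would encourage the applicant to manage to inspect which manuscript this morning.
'which manuscript' is the direct object of 'inspect'. It moves to the left edge, and the trace sits right after 'inspect':
Which manuscript would the curator encourage the applicant to manage to inspect ___ this morning?
'inspect' is word 12.

12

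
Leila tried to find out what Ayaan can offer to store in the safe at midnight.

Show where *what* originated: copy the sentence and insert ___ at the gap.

Leila tried to find out what Ayaan can offer to store ___ in the safe at midnight.

Pre-movement form: Ayaan can offer to store what in the safe at midnight.
'what' is the direct object of 'store'. The gap is right after 'store'.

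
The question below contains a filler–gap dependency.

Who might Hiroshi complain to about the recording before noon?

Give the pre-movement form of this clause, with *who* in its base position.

Hiroshi might complain to who about the recording before noon.

'who' functions as the object of the preposition 'to'. It moves to the left edge, and the trace sits right after 'to':
Who might Hiroshi complain to ___ about the recording before noon?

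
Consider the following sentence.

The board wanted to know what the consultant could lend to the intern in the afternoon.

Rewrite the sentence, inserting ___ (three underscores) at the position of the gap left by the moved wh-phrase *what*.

The board wanted to know what the consultant could lend ___ to the intern in the afternoon.

Pre-movement form: The consultant could lend what to the intern in the afternoon.
'what' functions as the direct object of 'lend'. The gap is right after 'lend'.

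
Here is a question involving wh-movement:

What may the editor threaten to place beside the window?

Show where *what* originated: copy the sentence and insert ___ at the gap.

What may the editor threaten to place ___ beside the window?

Before movement: The editor may threaten to place what beside the window.
'what' functions as the direct object of 'place'. The gap is right after 'place'.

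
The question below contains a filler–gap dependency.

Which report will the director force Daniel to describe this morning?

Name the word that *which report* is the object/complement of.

Before movement: The director will force Daniel to describe which report this morning.
The filler 'which report' is interpreted as the direct object of 'describe'. Wh-movement fronts it, leaving a gap right after 'describe':
Which report will the director force Daniel to describe ___ this morning?

describe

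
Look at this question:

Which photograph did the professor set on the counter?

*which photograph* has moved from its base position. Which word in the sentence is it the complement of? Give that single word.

set

Underlying clause: The professor did set which photograph on the counter.
'which photograph' functions as the direct object of 'set'. Fronting leaves a gap immediately after 'set':
Which photograph did the professor set ___ on the counter?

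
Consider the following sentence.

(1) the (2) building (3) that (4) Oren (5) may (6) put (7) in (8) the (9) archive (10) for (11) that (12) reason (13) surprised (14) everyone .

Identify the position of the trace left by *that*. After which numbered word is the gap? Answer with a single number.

6

The filler 'that' is interpreted as the direct object of 'put'. Fronting leaves a gap immediately after 'put':
The building that Oren may put ___ in the archive for that reason surprised everyone.
'put' is word 6.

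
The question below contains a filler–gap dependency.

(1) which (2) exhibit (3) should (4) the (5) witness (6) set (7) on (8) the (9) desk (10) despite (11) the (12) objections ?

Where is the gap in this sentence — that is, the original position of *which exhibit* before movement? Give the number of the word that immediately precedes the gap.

Before movement: The witness should set which exhibit on the desk despite the objections.
'which exhibit' is the direct object of 'set'. Wh-movement fronts it, leaving a gap right after 'set':
Which exhibit should the witness set ___ on the desk despite the objections?
'set' is word 6.

6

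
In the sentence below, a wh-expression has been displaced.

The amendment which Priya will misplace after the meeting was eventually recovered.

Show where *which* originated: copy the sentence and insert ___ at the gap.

'which' functions as the direct object of 'misplace'. The gap is right after 'misplace'.

The amendment which Priya will misplace ___ after the meeting was eventually recovered.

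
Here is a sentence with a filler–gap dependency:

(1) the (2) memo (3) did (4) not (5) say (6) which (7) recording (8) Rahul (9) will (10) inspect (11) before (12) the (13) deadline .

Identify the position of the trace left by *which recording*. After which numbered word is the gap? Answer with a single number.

10

In situ: Rahul will inspect which recording before the deadline.
The filler 'which recording' is interpreted as the direct object of 'inspect'. Wh-movement fronts it, leaving a gap right after 'inspect':
The memo did not say which recording Rahul will inspect ___ before the deadline.
'inspect' is word 10.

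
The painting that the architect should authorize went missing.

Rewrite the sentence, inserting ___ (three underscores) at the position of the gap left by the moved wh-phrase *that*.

The painting that the architect should authorize ___ went missing.

The filler 'that' is interpreted as the direct object of 'authorize'. The gap is right after 'authorize'.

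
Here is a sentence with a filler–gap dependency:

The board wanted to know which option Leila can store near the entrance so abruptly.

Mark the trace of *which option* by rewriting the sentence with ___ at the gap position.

The board wanted to know which option Leila can store ___ near the entrance so abruptly.

Pre-movement form: Leila can store which option near the entrance so abruptly.
'which option' is the direct object of 'store'. The gap is right after 'store'.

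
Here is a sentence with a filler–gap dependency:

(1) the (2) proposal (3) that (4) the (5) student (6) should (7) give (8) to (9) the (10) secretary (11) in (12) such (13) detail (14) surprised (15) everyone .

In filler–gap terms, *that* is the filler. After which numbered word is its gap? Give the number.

'that' is the direct object of 'give'. Wh-movement fronts it, leaving a gap right after 'give':
The proposal that the student should give ___ to the secretary in such detail surprised everyone.
'give' is word 7.

7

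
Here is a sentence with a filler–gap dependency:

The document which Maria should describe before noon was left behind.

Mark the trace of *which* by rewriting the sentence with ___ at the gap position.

The filler 'which' is interpreted as the direct object of 'describe'. The gap is right after 'describe'.

The document which Maria should describe ___ before noon was left behind.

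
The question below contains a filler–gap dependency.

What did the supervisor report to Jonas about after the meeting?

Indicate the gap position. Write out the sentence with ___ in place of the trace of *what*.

What did the supervisor report to Jonas about ___ after the meeting?

In situ: The supervisor did report to Jonas about what after the meeting.
'what' functions as the object of the preposition 'about'. The gap is right after 'about'.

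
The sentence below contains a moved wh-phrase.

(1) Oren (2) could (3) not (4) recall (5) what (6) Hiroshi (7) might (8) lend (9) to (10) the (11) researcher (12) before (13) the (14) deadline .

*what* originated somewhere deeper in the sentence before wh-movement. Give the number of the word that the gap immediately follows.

Pre-movement form: Hiroshi might lend what to the researcher before the deadline.
'what' is the direct object of 'lend'. Fronting leaves a gap immediately after 'lend':
Oren could not recall what Hiroshi might lend ___ to the researcher before the deadline.
'lend' is word 8.

8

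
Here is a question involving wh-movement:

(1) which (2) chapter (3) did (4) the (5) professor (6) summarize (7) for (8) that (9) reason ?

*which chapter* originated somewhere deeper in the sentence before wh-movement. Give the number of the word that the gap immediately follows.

Before movement: The professor did summarize which chapter for that reason.
'which chapter' functions as the direct object of 'summarize'. Fronting leaves a gap immediately after 'summarize':
Which chapter did the professor summarize ___ for that reason?
'summarize' is word 6.

6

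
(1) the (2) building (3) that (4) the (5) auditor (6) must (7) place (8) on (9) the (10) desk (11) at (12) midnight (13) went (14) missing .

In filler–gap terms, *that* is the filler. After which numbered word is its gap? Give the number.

7

'that' is the direct object of 'place'. Fronting leaves a gap immediately after 'place':
The building that the auditor must place ___ on the desk at midnight went missing.
'place' is word 7.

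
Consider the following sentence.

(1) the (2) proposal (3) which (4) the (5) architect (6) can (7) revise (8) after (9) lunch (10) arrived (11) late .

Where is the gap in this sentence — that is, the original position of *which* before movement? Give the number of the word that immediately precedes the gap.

'which' is the direct object of 'revise'. Fronting leaves a gap immediately after 'revise':
The proposal which the architect can revise ___ after lunch arrived late.
'revise' is word 7.

7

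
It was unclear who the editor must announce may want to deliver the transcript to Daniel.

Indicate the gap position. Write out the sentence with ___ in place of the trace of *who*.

It was unclear who the editor must announce ___ may want to deliver the transcript to Daniel.

Underlying clause: The editor must announce who may want to deliver the transcript to Daniel.
The filler 'who' is interpreted as the subject of the clause embedded under 'announce'. The gap is right after 'announce'.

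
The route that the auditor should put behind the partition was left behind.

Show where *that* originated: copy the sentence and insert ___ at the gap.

The route that the auditor should put ___ behind the partition was left behind.

'that' functions as the direct object of 'put'. The gap is right after 'put'.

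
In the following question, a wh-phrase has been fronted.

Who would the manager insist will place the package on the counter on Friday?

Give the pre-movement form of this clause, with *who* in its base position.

The manager would insist who will place the package on the counter on Friday.

The filler 'who' is interpreted as the subject of the clause embedded under 'insist'. Fronting leaves a gap immediately after 'insist':
Who would the manager insist ___ will place the package on the counter on Friday?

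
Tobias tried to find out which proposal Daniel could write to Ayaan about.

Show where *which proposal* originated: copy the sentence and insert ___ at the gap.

Underlying clause: Daniel could write to Ayaan about which proposal.
The filler 'which proposal' is interpreted as the object of the preposition 'about'. The gap is right after 'about'.

Tobias tried to find out which proposal Daniel could write to Ayaan about ___.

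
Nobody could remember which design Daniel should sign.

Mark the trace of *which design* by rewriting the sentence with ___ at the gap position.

Nobody could remember which design Daniel should sign ___.

Before movement: Daniel should sign which design.
The filler 'which design' is interpreted as the direct object of 'sign'. The gap is right after 'sign'.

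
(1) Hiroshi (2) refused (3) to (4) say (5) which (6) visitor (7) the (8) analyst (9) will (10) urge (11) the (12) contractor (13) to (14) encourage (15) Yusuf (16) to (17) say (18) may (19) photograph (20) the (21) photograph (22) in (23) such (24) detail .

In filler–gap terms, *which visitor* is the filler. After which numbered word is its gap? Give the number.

17

Pre-movement form: The analyst will urge the contractor to encourage Yusuf to say which visitor may photograph the photograph in such detail.
'which visitor' functions as the subject of the clause embedded under 'say'. Wh-movement fronts it, leaving a gap right after 'say':
Hiroshi refused to say which visitor the analyst will urge the contractor to encourage Yusuf to say ___ may photograph the photograph in such detail.
'say' is word 17.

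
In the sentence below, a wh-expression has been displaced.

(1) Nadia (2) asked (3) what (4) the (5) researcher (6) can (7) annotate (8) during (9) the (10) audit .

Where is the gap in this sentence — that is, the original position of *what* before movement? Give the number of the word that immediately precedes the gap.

7

Pre-movement form: The researcher can annotate what during the audit.
'what' is the direct object of 'annotate'. Fronting leaves a gap immediately after 'annotate':
Nadia asked what the researcher can annotate ___ during the audit.
'annotate' is word 7.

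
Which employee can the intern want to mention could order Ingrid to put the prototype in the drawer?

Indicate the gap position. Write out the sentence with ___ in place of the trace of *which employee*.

In situ: The intern can want to mention which employee could order Ingrid to put the prototype in the drawer.
The filler 'which employee' is interpreted as the subject of the clause embedded under 'mention'. The gap is right after 'mention'.

Which employee can the intern want to mention ___ could order Ingrid to put the prototype in the drawer?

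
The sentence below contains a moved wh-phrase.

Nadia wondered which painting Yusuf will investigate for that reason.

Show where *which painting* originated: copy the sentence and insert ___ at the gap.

Underlying clause: Yusuf will investigate which painting for that reason.
'which painting' is the direct object of 'investigate'. The gap is right after 'investigate'.

Nadia wondered which painting Yusuf will investigate ___ for that reason.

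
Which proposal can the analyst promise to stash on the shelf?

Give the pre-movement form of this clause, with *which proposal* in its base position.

The analyst can promise to stash which proposal on the shelf.

The filler 'which proposal' is interpreted as the direct object of 'stash'. Fronting leaves a gap immediately after 'stash':
Which proposal can the analyst promise to stash ___ on the shelf?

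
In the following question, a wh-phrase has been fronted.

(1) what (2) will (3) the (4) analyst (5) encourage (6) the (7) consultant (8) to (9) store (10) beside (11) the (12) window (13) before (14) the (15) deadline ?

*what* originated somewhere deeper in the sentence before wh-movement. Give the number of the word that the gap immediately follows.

In situ: The analyst will encourage the consultant to store what beside the window before the deadline.
'what' functions as the direct object of 'store'. Fronting leaves a gap immediately after 'store':
What will the analyst encourage the consultant to store ___ beside the window before the deadline?
'store' is word 9.

9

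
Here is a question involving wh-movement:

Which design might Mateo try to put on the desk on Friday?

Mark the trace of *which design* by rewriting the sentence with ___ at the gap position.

Which design might Mateo try to put ___ on the desk on Friday?

In situ: Mateo might try to put which design on the desk on Friday.
The filler 'which design' is interpreted as the direct object of 'put'. The gap is right after 'put'.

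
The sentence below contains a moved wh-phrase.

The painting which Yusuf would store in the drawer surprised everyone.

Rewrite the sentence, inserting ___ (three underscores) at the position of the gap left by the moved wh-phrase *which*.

'which' functions as the direct object of 'store'. The gap is right after 'store'.

The painting which Yusuf would store ___ in the drawer surprised everyone.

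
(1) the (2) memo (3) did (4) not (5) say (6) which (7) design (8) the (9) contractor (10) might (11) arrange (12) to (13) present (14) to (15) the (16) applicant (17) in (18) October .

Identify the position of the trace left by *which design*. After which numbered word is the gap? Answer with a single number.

Before movement: The contractor might arrange to present which design to the applicant in October.
'which design' is the direct object of 'present'. Fronting leaves a gap immediately after 'present':
The memo did not say which design the contractor might arrange to present ___ to the applicant in October.
'present' is word 13.

13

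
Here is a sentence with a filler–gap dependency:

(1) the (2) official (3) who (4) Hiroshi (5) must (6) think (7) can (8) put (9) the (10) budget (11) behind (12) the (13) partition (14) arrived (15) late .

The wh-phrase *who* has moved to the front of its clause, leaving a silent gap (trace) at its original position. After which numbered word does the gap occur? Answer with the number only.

6

The filler 'who' is interpreted as the subject of the clause embedded under 'think'. Wh-movement fronts it, leaving a gap right after 'think':
The official who Hiroshi must think ___ can put the budget behind the partition arrived late.
'think' is word 6.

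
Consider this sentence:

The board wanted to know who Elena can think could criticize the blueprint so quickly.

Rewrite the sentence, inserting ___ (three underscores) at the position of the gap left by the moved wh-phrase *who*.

The board wanted to know who Elena can think ___ could criticize the blueprint so quickly.

Underlying clause: Elena can think who could criticize the blueprint so quickly.
'who' functions as the subject of the clause embedded under 'think'. The gap is right after 'think'.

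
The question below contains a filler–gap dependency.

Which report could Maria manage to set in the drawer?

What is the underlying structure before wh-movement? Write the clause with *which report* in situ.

'which report' functions as the direct object of 'set'. Fronting leaves a gap immediately after 'set':
Which report could Maria manage to set ___ in the drawer?

Maria could manage to set which report in the drawer.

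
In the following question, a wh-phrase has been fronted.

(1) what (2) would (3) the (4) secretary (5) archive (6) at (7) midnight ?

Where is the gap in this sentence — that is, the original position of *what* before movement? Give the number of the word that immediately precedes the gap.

5

Underlying clause: The secretary would archive what at midnight.
'what' is the direct object of 'archive'. Wh-movement fronts it, leaving a gap right after 'archive':
What would the secretary archive ___ at midnight?
'archive' is word 5.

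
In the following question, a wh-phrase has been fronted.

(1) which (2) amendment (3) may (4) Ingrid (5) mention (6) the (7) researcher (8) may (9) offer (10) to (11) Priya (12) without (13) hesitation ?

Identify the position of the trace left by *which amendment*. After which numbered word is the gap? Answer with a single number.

Pre-movement form: Ingrid may mention the researcher may offer which amendment to Priya without hesitation.
'which amendment' is the direct object of 'offer'. It moves to the left edge, and the trace sits right after 'offer':
Which amendment may Ingrid mention the researcher may offer ___ to Priya without hesitation?
'offer' is word 9.

9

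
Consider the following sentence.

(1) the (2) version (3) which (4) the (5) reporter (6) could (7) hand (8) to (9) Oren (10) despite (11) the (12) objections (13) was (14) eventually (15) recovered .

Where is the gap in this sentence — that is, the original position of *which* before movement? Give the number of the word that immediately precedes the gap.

'which' is the direct object of 'hand'. Fronting leaves a gap immediately after 'hand':
The version which the reporter could hand ___ to Oren despite the objections was eventually recovered.
'hand' is word 7.

7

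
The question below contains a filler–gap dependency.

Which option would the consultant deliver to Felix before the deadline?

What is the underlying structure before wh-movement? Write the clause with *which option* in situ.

The consultant would deliver which option to Felix before the deadline.

'which option' functions as the direct object of 'deliver'. Wh-movement fronts it, leaving a gap right after 'deliver':
Which option would the consultant deliver ___ to Felix before the deadline?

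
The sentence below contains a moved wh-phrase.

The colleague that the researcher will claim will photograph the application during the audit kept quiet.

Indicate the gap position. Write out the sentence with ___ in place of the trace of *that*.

'that' is the subject of the clause embedded under 'claim'. The gap is right after 'claim'.

The colleague that the researcher will claim ___ will photograph the application during the audit kept quiet.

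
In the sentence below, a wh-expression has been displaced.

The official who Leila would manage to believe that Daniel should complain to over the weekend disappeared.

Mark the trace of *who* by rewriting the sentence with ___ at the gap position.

The filler 'who' is interpreted as the object of the preposition 'to'. The gap is right after 'to'.

The official who Leila would manage to believe that Daniel should complain to ___ over the weekend disappeared.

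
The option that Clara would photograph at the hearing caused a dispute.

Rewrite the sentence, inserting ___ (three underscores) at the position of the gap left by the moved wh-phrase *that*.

The option that Clara would photograph ___ at the hearing caused a dispute.

The filler 'that' is interpreted as the direct object of 'photograph'. The gap is right after 'photograph'.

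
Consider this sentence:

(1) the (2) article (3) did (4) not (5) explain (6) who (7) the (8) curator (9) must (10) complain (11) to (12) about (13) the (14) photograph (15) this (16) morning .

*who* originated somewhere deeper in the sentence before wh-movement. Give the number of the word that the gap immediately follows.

Underlying clause: The curator must complain to who about the photograph this morning.
'who' functions as the object of the preposition 'to'. Fronting leaves a gap immediately after 'to':
The article did not explain who the curator must complain to ___ about the photograph this morning.
'to' is word 11.

11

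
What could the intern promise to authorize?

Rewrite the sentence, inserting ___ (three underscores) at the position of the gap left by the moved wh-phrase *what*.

Underlying clause: The intern could promise to authorize what.
'what' functions as the direct object of 'authorize'. The gap is right after 'authorize'.

What could the intern promise to authorize ___?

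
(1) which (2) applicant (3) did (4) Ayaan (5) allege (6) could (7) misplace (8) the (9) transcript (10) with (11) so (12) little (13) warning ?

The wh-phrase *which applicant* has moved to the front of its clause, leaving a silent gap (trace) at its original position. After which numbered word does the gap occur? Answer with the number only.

5

Pre-movement form: Ayaan did allege which applicant could misplace the transcript with so little warning.
The filler 'which applicant' is interpreted as the subject of the clause embedded under 'allege'. It moves to the left edge, and the trace sits right after 'allege':
Which applicant did Ayaan allege ___ could misplace the transcript with so little warning?
'allege' is word 5.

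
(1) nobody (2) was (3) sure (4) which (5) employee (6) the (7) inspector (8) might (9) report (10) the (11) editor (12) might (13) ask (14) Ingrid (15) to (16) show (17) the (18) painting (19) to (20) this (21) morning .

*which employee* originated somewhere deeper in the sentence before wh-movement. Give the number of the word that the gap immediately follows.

Pre-movement form: The inspector might report the editor might ask Ingrid to show the painting to which employee this morning.
'which employee' is the object of the preposition 'to' (recipient of 'show'). Wh-movement fronts it, leaving a gap right after 'to':
Nobody was sure which employee the inspector might report the editor might ask Ingrid to show the painting to ___ this morning.
'to' is word 19.

19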